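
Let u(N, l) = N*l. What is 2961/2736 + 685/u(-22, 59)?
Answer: 109401/197296 ≈ 0.55450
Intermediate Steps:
2961/2736 + 685/u(-22, 59) = 2961/2736 + 685/((-22*59)) = 2961*(1/2736) + 685/(-1298) = 329/304 + 685*(-1/1298) = 329/304 - 685/1298 = 109401/197296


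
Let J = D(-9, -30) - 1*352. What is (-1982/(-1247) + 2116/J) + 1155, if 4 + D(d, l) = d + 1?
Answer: 130586634/113477 ≈ 1150.8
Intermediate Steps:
D(d, l) = -3 + d (D(d, l) = -4 + (d + 1) = -4 + (1 + d) = -3 + d)
J = -364 (J = (-3 - 9) - 1*352 = -12 - 352 = -364)
(-1982/(-1247) + 2116/J) + 1155 = (-1982/(-1247) + 2116/(-364)) + 1155 = (-1982*(-1/1247) + 2116*(-1/364)) + 1155 = (1982/1247 - 529/91) + 1155 = -479301/113477 + 1155 = 130586634/113477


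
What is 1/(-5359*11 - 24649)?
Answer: -1/83598 ≈ -1.1962e-5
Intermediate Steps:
1/(-5359*11 - 24649) = 1/(-58949 - 24649) = 1/(-83598) = -1/83598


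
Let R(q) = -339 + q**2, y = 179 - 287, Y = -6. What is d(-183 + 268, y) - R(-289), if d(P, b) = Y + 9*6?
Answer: -83134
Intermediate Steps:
y = -108
d(P, b) = 48 (d(P, b) = -6 + 9*6 = -6 + 54 = 48)
d(-183 + 268, y) - R(-289) = 48 - (-339 + (-289)**2) = 48 - (-339 + 83521) = 48 - 1*83182 = 48 - 83182 = -83134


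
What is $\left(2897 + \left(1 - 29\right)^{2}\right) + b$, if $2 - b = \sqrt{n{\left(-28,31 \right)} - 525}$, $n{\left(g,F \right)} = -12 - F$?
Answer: $3683 - 2 i \sqrt{142} \approx 3683.0 - 23.833 i$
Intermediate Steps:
$b = 2 - 2 i \sqrt{142}$ ($b = 2 - \sqrt{\left(-12 - 31\right) - 525} = 2 - \sqrt{-43 - 525} = 2 - \sqrt{-568} = 2 - 2 i \sqrt{142} \approx 2.0 - 23.833 i$)
$\left(2897 + \left(1 - 29\right)^{2}\right) + b = \left(2897 + \left(1 - 29\right)^{2}\right) + \left(2 - 2 i \sqrt{142}\right) = \left(2897 + \left(-28\right)^{2}\right) + \left(2 - 2 i \sqrt{142}\right) = \left(2897 + 784\right) + \left(2 - 2 i \sqrt{142}\right) = 3681 + \left(2 - 2 i \sqrt{142}\right) = 3683 - 2 i \sqrt{142}$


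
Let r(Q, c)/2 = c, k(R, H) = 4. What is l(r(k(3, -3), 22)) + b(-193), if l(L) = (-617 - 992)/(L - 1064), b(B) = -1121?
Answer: -1141811/1020 ≈ -1119.4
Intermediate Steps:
r(Q, c) = 2*c
l(L) = -1609/(-1064 + L)
l(r(k(3, -3), 22)) + b(-193) = -1609/(-1064 + 2*22) - 1121 = -1609/(-1064 + 44) - 1121 = -1609/(-1020) - 1121 = -1609*(-1/1020) - 1121 = 1609/1020 - 1121 = -1141811/1020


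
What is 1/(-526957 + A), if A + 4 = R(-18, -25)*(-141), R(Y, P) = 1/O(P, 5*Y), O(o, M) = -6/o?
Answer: -2/1055097 ≈ -1.8956e-6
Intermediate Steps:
R(Y, P) = -P/6 (R(Y, P) = 1/(-6/P) = -P/6)
A = -1183/2 (A = -4 - 1/6*(-25)*(-141) = -4 + (25/6)*(-141) = -4 - 1175/2 = -1183/2 ≈ -591.50)
1/(-526957 + A) = 1/(-526957 - 1183/2) = 1/(-1055097/2) = -2/1055097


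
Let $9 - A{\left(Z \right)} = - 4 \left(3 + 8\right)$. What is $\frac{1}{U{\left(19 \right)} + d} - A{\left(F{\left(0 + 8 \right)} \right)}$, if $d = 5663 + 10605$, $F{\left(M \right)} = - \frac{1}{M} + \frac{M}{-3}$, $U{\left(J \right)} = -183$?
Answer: $- \frac{852504}{16085} \approx -53.0$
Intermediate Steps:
$F{\left(M \right)} = - \frac{1}{M} - \frac{M}{3}$ ($F{\left(M \right)} = - \frac{1}{M} + M \left(- \frac{1}{3}\right) = - \frac{1}{M} - \frac{M}{3}$)
$A{\left(Z \right)} = 53$ ($A{\left(Z \right)} = 9 - - 4 \left(3 + 8\right) = 9 - \left(-4\right) 11 = 9 - -44 = 9 + 44 = 53$)
$d = 16268$
$\frac{1}{U{\left(19 \right)} + d} - A{\left(F{\left(0 + 8 \right)} \right)} = \frac{1}{-183 + 16268} - 53 = \frac{1}{16085} - 53 = - \frac{852504}{16085}$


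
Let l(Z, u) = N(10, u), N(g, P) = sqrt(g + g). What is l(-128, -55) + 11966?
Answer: 11966 + 2*sqrt(5) ≈ 11970.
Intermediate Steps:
N(g, P) = sqrt(2)*sqrt(g) (N(g, P) = sqrt(2*g) = sqrt(2)*sqrt(g))
l(Z, u) = 2*sqrt(5) (l(Z, u) = sqrt(2)*sqrt(10) = 2*sqrt(5))
l(-128, -55) + 11966 = 2*sqrt(5) + 11966 = 11966 + 2*sqrt(5)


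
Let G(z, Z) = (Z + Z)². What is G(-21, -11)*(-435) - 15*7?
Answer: -210645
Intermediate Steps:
G(z, Z) = 4*Z² (G(z, Z) = (2*Z)² = 4*Z²)
G(-21, -11)*(-435) - 15*7 = (4*(-11)²)*(-435) - 15*7 = (4*121)*(-435) - 105 = 484*(-435) - 105 = -210540 - 105 = -210645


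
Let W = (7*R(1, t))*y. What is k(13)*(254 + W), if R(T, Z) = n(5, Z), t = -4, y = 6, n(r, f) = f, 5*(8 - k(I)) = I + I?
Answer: 1204/5 ≈ 240.80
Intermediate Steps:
k(I) = 8 - 2*I/5 (k(I) = 8 - (I + I)/5 = 8 - 2*I/5)
R(T, Z) = Z
W = -168 (W = (7*(-4))*6 = -28*6 = -168)
k(13)*(254 + W) = (8 - ⅖*13)*(254 - 168) = (8 - 26/5)*86 = (14/5)*86 = 1204/5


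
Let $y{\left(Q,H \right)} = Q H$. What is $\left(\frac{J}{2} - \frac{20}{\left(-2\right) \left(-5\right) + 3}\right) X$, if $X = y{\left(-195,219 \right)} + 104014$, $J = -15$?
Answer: $- \frac{14407615}{26} \approx -5.5414 \cdot 10^{5}$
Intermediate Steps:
$y{\left(Q,H \right)} = H Q$
$X = 61309$ ($X = 219 \left(-195\right) + 104014 = -42705 + 104014 = 61309$)
$\left(\frac{J}{2} - \frac{20}{\left(-2\right) \left(-5\right) + 3}\right) X = \left(- \frac{15}{2} - \frac{20}{\left(-2\right) \left(-5\right) + 3}\right) 61309 = \left(\left(-15\right) \frac{1}{2} - \frac{20}{10 + 3}\right) 61309 = \left(- \frac{15}{2} - \frac{20}{13}\right) 61309 = \left(- \frac{235}{26}\right) 61309 = - \frac{14407615}{26}$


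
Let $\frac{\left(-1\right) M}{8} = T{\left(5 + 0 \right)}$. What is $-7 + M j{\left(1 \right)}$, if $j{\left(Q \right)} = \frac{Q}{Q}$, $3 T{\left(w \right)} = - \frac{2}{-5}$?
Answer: $- \frac{121}{15} \approx -8.0667$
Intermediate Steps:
$T{\left(w \right)} = \frac{2}{15}$ ($T{\left(w \right)} = \frac{\left(-2\right) \frac{1}{-5}}{3} = \frac{\left(-2\right) \left(- \frac{1}{5}\right)}{3} = \frac{1}{3} \cdot \frac{2}{5} = \frac{2}{15}$)
$j{\left(Q \right)} = 1$
$M = - \frac{16}{15}$ ($M = \left(-8\right) \frac{2}{15} = - \frac{16}{15} \approx -1.0667$)
$-7 + M j{\left(1 \right)} = -7 - \frac{16}{15} = - \frac{121}{15}$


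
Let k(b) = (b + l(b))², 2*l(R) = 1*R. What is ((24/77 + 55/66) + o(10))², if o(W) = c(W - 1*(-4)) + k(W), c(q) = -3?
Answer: 10628166649/213444 ≈ 49794.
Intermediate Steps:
l(R) = R/2 (l(R) = (1*R)/2 = R/2)
k(b) = 9*b²/4 (k(b) = (b + b/2)² = (3*b/2)² = 9*b²/4)
o(W) = -3 + 9*W²/4
((24/77 + 55/66) + o(10))² = ((24/77 + 55/66) + (-3 + (9/4)*10²))² = ((24*(1/77) + 55*(1/66)) + (-3 + (9/4)*100))² = ((24/77 + ⅚) + (-3 + 225))² = (529/462 + 222)² = (103093/462)² = 10628166649/213444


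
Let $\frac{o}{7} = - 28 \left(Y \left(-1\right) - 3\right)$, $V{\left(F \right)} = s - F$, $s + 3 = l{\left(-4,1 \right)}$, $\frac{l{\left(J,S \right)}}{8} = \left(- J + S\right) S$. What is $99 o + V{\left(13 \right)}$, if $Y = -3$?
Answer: $24$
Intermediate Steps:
$l{\left(J,S \right)} = 8 S \left(S - J\right)$ ($l{\left(J,S \right)} = 8 \left(- J + S\right) S = 8 \left(S - J\right) S = 8 S \left(S - J\right)$)
$s = 37$ ($s = -3 + 8 \cdot 1 \left(1 - -4\right) = -3 + 8 \cdot 1 \left(1 + 4\right) = -3 + 8 \cdot 1 \cdot 5 = -3 + 40 = 37$)
$V{\left(F \right)} = 37 - F$
$o = 0$ ($o = 7 \left(- 28 \left(\left(-3\right) \left(-1\right) - 3\right)\right) = 7 \left(- 28 \left(3 - 3\right)\right) = 7 \left(\left(-28\right) 0\right) = 7 \cdot 0 = 0$)
$99 o + V{\left(13 \right)} = 99 \cdot 0 + \left(37 - 13\right) = 0 + \left(37 - 13\right) = 0 + 24 = 24$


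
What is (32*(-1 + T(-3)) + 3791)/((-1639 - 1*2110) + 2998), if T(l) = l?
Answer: -3663/751 ≈ -4.8775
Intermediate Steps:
(32*(-1 + T(-3)) + 3791)/((-1639 - 1*2110) + 2998) = (32*(-1 - 3) + 3791)/((-1639 - 1*2110) + 2998) = (32*(-4) + 3791)/((-1639 - 2110) + 2998) = (-128 + 3791)/(-3749 + 2998) = 3663/(-751) = 3663*(-1/751) = -3663/751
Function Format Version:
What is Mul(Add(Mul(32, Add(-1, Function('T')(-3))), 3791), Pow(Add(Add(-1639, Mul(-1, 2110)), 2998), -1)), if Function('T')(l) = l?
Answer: Rational(-3663, 751) ≈ -4.8775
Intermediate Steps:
Mul(Add(Mul(32, Add(-1, Function('T')(-3))), 3791), Pow(Add(Add(-1639, Mul(-1, 2110)), 2998), -1)) = Mul(Add(Mul(32, Add(-1, -3)), 3791), Pow(Add(Add(-1639, Mul(-1, 2110)), 2998), -1)) = Mul(Add(Mul(32, -4), 3791), Pow(Add(Add(-1639, -2110), 2998), -1)) = Mul(Add(-128, 3791), Pow(Add(-3749, 2998), -1)) = Mul(3663, Pow(-751, -1)) = Mul(3663, Rational(-1, 751)) = Rational(-3663, 751)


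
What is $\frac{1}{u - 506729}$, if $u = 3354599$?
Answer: $\frac{1}{2847870} \approx 3.5114 \cdot 10^{-7}$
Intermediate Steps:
$\frac{1}{u - 506729} = \frac{1}{3354599 - 506729} = \frac{1}{2847870}$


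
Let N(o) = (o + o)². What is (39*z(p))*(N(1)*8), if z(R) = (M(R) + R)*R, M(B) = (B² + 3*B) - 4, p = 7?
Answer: 637728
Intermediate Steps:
M(B) = -4 + B² + 3*B
N(o) = 4*o² (N(o) = (2*o)² = 4*o²)
z(R) = R*(-4 + R² + 4*R) (z(R) = ((-4 + R² + 3*R) + R)*R = (-4 + R² + 4*R)*R = R*(-4 + R² + 4*R))
(39*z(p))*(N(1)*8) = (39*(7*(-4 + 7² + 4*7)))*((4*1²)*8) = (39*(7*(-4 + 49 + 28)))*((4*1)*8) = (39*(7*73))*(4*8) = (39*511)*32 = 19929*32 = 637728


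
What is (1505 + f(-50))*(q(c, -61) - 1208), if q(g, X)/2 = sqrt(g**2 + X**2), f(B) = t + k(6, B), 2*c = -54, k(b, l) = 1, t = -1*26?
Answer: -1787840 + 14800*sqrt(178) ≈ -1.5904e+6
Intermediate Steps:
t = -26
c = -27 (c = (1/2)*(-54) = -27)
f(B) = -25 (f(B) = -26 + 1 = -25)
q(g, X) = 2*sqrt(X**2 + g**2) (q(g, X) = 2*sqrt(g**2 + X**2) = 2*sqrt(X**2 + g**2))
(1505 + f(-50))*(q(c, -61) - 1208) = (1505 - 25)*(2*sqrt((-61)**2 + (-27)**2) - 1208) = 1480*(2*sqrt(3721 + 729) - 1208) = 1480*(2*sqrt(4450) - 1208) = 1480*(2*(5*sqrt(178)) - 1208) = 1480*(10*sqrt(178) - 1208) = 1480*(-1208 + 10*sqrt(178)) = -1787840 + 14800*sqrt(178)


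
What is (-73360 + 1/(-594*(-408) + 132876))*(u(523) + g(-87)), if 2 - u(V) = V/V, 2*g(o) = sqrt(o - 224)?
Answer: -27526726079/375228 - 27526726079*I*sqrt(311)/750456 ≈ -73360.0 - 6.4686e+5*I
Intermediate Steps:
g(o) = sqrt(-224 + o)/2 (g(o) = sqrt(o - 224)/2 = sqrt(-224 + o)/2)
u(V) = 1 (u(V) = 2 - V/V = 2 - 1*1 = 2 - 1 = 1)
(-73360 + 1/(-594*(-408) + 132876))*(u(523) + g(-87)) = (-73360 + 1/(-594*(-408) + 132876))*(1 + sqrt(-224 - 87)/2) = (-73360 + 1/(242352 + 132876))*(1 + sqrt(-311)/2) = (-73360 + 1/375228)*(1 + (I*sqrt(311))/2) = (-73360 + 1/375228)*(1 + I*sqrt(311)/2) = -27526726079*(1 + I*sqrt(311)/2)/375228 = -27526726079/375228 - 27526726079*I*sqrt(311)/750456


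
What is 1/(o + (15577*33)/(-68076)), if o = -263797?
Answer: -22692/5986252871 ≈ -3.7907e-6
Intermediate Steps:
1/(o + (15577*33)/(-68076)) = 1/(-263797 + (15577*33)/(-68076)) = 1/(-263797 + 514041*(-1/68076)) = 1/(-263797 - 171347/22692) = 1/(-5986252871/22692) = -22692/5986252871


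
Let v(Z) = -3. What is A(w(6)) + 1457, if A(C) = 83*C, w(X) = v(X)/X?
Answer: 2831/2 ≈ 1415.5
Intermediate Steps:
w(X) = -3/X
A(w(6)) + 1457 = 83*(-3/6) + 1457 = 83*(-3*⅙) + 1457 = 83*(-½) + 1457 = -83/2 + 1457 = 2831/2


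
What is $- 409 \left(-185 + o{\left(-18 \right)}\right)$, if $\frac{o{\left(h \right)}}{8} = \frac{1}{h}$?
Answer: $\frac{682621}{9} \approx 75847.0$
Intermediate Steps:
$o{\left(h \right)} = \frac{8}{h}$
$- 409 \left(-185 + o{\left(-18 \right)}\right) = - 409 \left(-185 + \frac{8}{-18}\right) = - 409 \left(-185 + 8 \left(- \frac{1}{18}\right)\right) = - 409 \left(-185 - \frac{4}{9}\right) = \left(-409\right) \left(- \frac{1669}{9}\right) = \frac{682621}{9}$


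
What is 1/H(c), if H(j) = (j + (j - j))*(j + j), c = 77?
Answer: 1/11858 ≈ 8.4331e-5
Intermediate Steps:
H(j) = 2*j**2 (H(j) = (j + 0)*(2*j) = j*(2*j) = 2*j**2)
1/H(c) = 1/(2*77**2) = 1/(2*5929) = 1/11858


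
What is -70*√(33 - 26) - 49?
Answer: -49 - 70*√7 ≈ -234.20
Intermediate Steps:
-70*√(33 - 26) - 49 = -70*√7 - 49 = -49 - 70*√7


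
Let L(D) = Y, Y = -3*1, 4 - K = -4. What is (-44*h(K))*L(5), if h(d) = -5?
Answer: -660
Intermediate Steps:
K = 8 (K = 4 - 1*(-4) = 4 + 4 = 8)
Y = -3
L(D) = -3
(-44*h(K))*L(5) = -44*(-5)*(-3) = 220*(-3) = -660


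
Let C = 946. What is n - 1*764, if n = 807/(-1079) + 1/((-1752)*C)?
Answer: -1367618555975/1788325968 ≈ -764.75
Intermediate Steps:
n = -1337516423/1788325968 (n = 807/(-1079) + 1/(-1752*946) = 807*(-1/1079) - 1/1752*1/946 = -807/1079 - 1/1657392 = -1337516423/1788325968 ≈ -0.74792)
n - 1*764 = -1337516423/1788325968 - 1*764 = -1337516423/1788325968 - 764 = -1367618555975/1788325968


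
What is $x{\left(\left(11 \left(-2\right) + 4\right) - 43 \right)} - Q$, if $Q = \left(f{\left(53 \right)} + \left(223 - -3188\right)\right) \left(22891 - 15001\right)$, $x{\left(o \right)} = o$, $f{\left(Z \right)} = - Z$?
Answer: $-26494681$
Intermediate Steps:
$Q = 26494620$ ($Q = \left(\left(-1\right) 53 + \left(223 - -3188\right)\right) \left(22891 - 15001\right) = \left(-53 + \left(223 + 3188\right)\right) 7890 = \left(-53 + 3411\right) 7890 = 3358 \cdot 7890 = 26494620$)
$x{\left(\left(11 \left(-2\right) + 4\right) - 43 \right)} - Q = \left(\left(11 \left(-2\right) + 4\right) - 43\right) - 26494620 = \left(\left(-22 + 4\right) - 43\right) - 26494620 = \left(-18 - 43\right) - 26494620 = -61 - 26494620 = -26494681$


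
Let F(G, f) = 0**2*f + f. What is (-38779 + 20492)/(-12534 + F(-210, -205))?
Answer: 18287/12739 ≈ 1.4355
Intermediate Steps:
F(G, f) = f (F(G, f) = 0*f + f = 0 + f = f)
(-38779 + 20492)/(-12534 + F(-210, -205)) = (-38779 + 20492)/(-12534 - 205) = -18287/(-12739) = -18287*(-1/12739) = 18287/12739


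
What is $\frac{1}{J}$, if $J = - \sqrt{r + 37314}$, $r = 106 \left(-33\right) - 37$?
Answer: $- \frac{\sqrt{33779}}{33779} \approx -0.005441$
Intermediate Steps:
$r = -3535$ ($r = -3498 - 37 = -3535$)
$J = - \sqrt{33779}$ ($J = - \sqrt{-3535 + 37314} = - \sqrt{33779} \approx -183.79$)
$\frac{1}{J} = \frac{1}{\left(-1\right) \sqrt{33779}} = - \frac{\sqrt{33779}}{33779}$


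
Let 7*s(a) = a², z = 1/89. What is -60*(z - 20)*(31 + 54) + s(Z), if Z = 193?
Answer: 66825461/623 ≈ 1.0726e+5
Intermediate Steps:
z = 1/89 ≈ 0.011236
s(a) = a²/7
-60*(z - 20)*(31 + 54) + s(Z) = -60*(1/89 - 20)*(31 + 54) + (⅐)*193² = -(-106740)*85/89 + (⅐)*37249 = -60*(-151215/89) + 37249/7 = 9072900/89 + 37249/7 = 66825461/623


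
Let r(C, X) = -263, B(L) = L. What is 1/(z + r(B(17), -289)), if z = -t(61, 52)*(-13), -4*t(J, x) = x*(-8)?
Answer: 1/1089 ≈ 0.00091827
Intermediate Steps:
t(J, x) = 2*x (t(J, x) = -x*(-8)/4 = -(-2)*x = 2*x)
z = 1352 (z = -2*52*(-13) = -104*(-13) = -1*(-1352) = 1352)
1/(z + r(B(17), -289)) = 1/(1352 - 263) = 1/1089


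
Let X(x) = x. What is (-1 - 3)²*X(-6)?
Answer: -96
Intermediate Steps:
(-1 - 3)²*X(-6) = (-1 - 3)²*(-6) = (-4)²*(-6) = 16*(-6) = -96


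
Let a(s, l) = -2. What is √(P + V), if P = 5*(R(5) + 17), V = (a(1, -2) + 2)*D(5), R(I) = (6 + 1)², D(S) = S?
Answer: √330 ≈ 18.166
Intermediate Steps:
R(I) = 49 (R(I) = 7² = 49)
V = 0 (V = (-2 + 2)*5 = 0*5 = 0)
P = 330 (P = 5*(49 + 17) = 5*66 = 330)
√(P + V) = √(330 + 0) = √330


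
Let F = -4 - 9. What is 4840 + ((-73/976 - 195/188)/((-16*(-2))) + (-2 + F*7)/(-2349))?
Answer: 5562950710291/1149368832 ≈ 4840.0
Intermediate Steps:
F = -13
4840 + ((-73/976 - 195/188)/((-16*(-2))) + (-2 + F*7)/(-2349)) = 4840 + ((-73/976 - 195/188)/((-16*(-2))) + (-2 - 13*7)/(-2349)) = 4840 + ((-73*1/976 - 195*1/188)/32 + (-2 - 91)*(-1/2349)) = 4840 + ((-73/976 - 195/188)*(1/32) - 93*(-1/2349)) = 4840 + (-51011/45872*1/32 + 31/783) = 4840 + (-51011/1467904 + 31/783) = 4840 + 5563411/1149368832 = 5562950710291/1149368832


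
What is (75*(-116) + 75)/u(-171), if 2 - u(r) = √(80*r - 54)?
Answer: -8625/6869 - 25875*I*√1526/13738 ≈ -1.2556 - 73.576*I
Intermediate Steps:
u(r) = 2 - √(-54 + 80*r) (u(r) = 2 - √(80*r - 54) = 2 - √(-54 + 80*r))
(75*(-116) + 75)/u(-171) = (75*(-116) + 75)/(2 - √(-54 + 80*(-171))) = (-8700 + 75)/(2 - √(-54 - 13680)) = -8625/(2 - √(-13734)) = -8625/(2 - 3*I*√1526)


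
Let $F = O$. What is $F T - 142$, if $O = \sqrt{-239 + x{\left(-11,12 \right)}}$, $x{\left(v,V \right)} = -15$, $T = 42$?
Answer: $-142 + 42 i \sqrt{254} \approx -142.0 + 669.37 i$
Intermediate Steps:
$O = i \sqrt{254}$ ($O = \sqrt{-239 - 15} = \sqrt{-254} = i \sqrt{254} \approx 15.937 i$)
$F = i \sqrt{254} \approx 15.937 i$
$F T - 142 = i \sqrt{254} \cdot 42 - 142 = 42 i \sqrt{254} - 142 = -142 + 42 i \sqrt{254}$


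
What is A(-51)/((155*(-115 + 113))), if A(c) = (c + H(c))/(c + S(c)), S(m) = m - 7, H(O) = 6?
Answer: -9/6758 ≈ -0.0013318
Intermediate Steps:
S(m) = -7 + m
A(c) = (6 + c)/(-7 + 2*c) (A(c) = (c + 6)/(c + (-7 + c)) = (6 + c)/(-7 + 2*c))
A(-51)/((155*(-115 + 113))) = ((6 - 51)/(-7 + 2*(-51)))/((155*(-115 + 113))) = (-45/(-7 - 102))/((155*(-2))) = (-45/(-109))/(-310) = -1/109*(-45)*(-1/310) = (45/109)*(-1/310) = -9/6758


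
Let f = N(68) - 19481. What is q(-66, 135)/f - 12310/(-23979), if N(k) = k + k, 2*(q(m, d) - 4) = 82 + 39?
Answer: 473180609/927747510 ≈ 0.51003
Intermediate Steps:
q(m, d) = 129/2 (q(m, d) = 4 + (82 + 39)/2 = 4 + (½)*121 = 4 + 121/2 = 129/2)
N(k) = 2*k
f = -19345 (f = 2*68 - 19481 = 136 - 19481 = -19345)
q(-66, 135)/f - 12310/(-23979) = (129/2)/(-19345) - 12310/(-23979) = (129/2)*(-1/19345) - 12310*(-1/23979) = -129/38690 + 12310/23979 = 473180609/927747510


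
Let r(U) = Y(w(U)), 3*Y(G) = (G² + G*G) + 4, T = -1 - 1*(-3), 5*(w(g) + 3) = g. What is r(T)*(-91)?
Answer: -13286/25 ≈ -531.44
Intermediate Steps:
w(g) = -3 + g/5
T = 2 (T = -1 + 3 = 2)
Y(G) = 4/3 + 2*G²/3 (Y(G) = ((G² + G*G) + 4)/3 = ((G² + G²) + 4)/3 = (2*G² + 4)/3 = (4 + 2*G²)/3 = 4/3 + 2*G²/3)
r(U) = 4/3 + 2*(-3 + U/5)²/3
r(T)*(-91) = (4/3 + 2*(-15 + 2)²/75)*(-91) = (4/3 + (2/75)*(-13)²)*(-91) = (4/3 + (2/75)*169)*(-91) = (4/3 + 338/75)*(-91) = (146/25)*(-91) = -13286/25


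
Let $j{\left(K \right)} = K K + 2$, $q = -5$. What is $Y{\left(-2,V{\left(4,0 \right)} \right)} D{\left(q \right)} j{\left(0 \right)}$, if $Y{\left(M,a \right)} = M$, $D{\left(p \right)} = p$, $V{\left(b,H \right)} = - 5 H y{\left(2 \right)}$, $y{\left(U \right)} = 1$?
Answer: $20$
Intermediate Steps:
$j{\left(K \right)} = 2 + K^{2}$ ($j{\left(K \right)} = K^{2} + 2 = 2 + K^{2}$)
$V{\left(b,H \right)} = - 5 H$ ($V{\left(b,H \right)} = - 5 H 1 = - 5 H$)
$Y{\left(-2,V{\left(4,0 \right)} \right)} D{\left(q \right)} j{\left(0 \right)} = \left(-2\right) \left(-5\right) \left(2 + 0^{2}\right) = 10 \left(2 + 0\right) = 10 \cdot 2 = 20$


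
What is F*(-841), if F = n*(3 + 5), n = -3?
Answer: 20184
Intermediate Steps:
F = -24 (F = -3*(3 + 5) = -3*8 = -24)
F*(-841) = -24*(-841) = 20184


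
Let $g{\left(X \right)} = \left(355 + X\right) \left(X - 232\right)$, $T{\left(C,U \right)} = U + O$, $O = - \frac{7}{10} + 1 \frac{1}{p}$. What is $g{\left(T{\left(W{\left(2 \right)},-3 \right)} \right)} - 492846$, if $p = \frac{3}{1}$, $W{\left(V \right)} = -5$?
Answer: $- \frac{518047889}{900} \approx -5.7561 \cdot 10^{5}$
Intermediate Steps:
$p = 3$ ($p = 3 \cdot 1 = 3$)
$O = - \frac{11}{30}$ ($O = - \frac{7}{10} + 1 \cdot \frac{1}{3} = \left(-7\right) \frac{1}{10} + 1 \cdot \frac{1}{3} = - \frac{7}{10} + \frac{1}{3} = - \frac{11}{30} \approx -0.36667$)
$T{\left(C,U \right)} = - \frac{11}{30} + U$ ($T{\left(C,U \right)} = U - \frac{11}{30} = - \frac{11}{30} + U$)
$g{\left(X \right)} = \left(-232 + X\right) \left(355 + X\right)$ ($g{\left(X \right)} = \left(355 + X\right) \left(-232 + X\right) = \left(-232 + X\right) \left(355 + X\right)$)
$g{\left(T{\left(W{\left(2 \right)},-3 \right)} \right)} - 492846 = \left(-82360 + \left(- \frac{11}{30} - 3\right)^{2} + 123 \left(- \frac{11}{30} - 3\right)\right) - 492846 = \left(-82360 + \left(- \frac{101}{30}\right)^{2} + 123 \left(- \frac{101}{30}\right)\right) - 492846 = \left(-82360 + \frac{10201}{900} - \frac{4141}{10}\right) - 492846 = - \frac{74486489}{900} - 492846 = - \frac{518047889}{900}$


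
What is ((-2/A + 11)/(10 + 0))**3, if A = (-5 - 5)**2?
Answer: 165469149/125000000 ≈ 1.3238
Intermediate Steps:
A = 100 (A = (-10)**2 = 100)
((-2/A + 11)/(10 + 0))**3 = ((-2/100 + 11)/(10 + 0))**3 = ((-2*1/100 + 11)/10)**3 = ((-1/50 + 11)*(1/10))**3 = ((549/50)*(1/10))**3 = (549/500)**3 = 165469149/125000000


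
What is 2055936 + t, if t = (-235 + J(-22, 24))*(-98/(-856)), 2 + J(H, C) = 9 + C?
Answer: 219982653/107 ≈ 2.0559e+6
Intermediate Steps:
J(H, C) = 7 + C (J(H, C) = -2 + (9 + C) = 7 + C)
t = -2499/107 (t = (-235 + (7 + 24))*(-98/(-856)) = (-235 + 31)*(-98*(-1/856)) = -204*49/428 = -2499/107 ≈ -23.355)
2055936 + t = 2055936 - 2499/107 = 219982653/107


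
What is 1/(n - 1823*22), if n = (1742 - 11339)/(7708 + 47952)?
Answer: -55660/2232309557 ≈ -2.4934e-5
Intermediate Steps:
n = -9597/55660 ≈ -0.17242
1/(n - 1823*22) = 1/(-9597/55660 - 1823*22) = 1/(-9597/55660 - 40106) = 1/(-2232309557/55660) = -55660/2232309557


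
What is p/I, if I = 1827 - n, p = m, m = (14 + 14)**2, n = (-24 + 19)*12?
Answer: 784/1887 ≈ 0.41547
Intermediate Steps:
n = -60 (n = -5*12 = -60)
m = 784 (m = 28**2 = 784)
p = 784
I = 1887 (I = 1827 - 1*(-60) = 1827 + 60 = 1887)
p/I = 784/1887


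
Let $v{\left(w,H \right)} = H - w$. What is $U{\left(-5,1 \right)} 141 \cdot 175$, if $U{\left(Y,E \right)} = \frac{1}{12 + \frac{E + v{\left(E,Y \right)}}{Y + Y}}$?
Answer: $1974$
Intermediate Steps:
$U{\left(Y,E \right)} = \frac{2}{25}$ ($U{\left(Y,E \right)} = \frac{1}{12 + \frac{E - \left(E - Y\right)}{Y + Y}} = \frac{1}{12 + \frac{Y}{2 Y}} = \frac{1}{12 + Y \frac{1}{2 Y}} = \frac{1}{12 + \frac{1}{2}} = \frac{1}{\frac{25}{2}} = \frac{2}{25}$)
$U{\left(-5,1 \right)} 141 \cdot 175 = \frac{2}{25} \cdot 141 \cdot 175 = \frac{282}{25} \cdot 175 = 1974$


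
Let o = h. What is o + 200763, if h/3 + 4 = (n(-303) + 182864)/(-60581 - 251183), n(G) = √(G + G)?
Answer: 15646596543/77941 - 3*I*√606/311764 ≈ 2.0075e+5 - 0.00023688*I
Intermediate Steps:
n(G) = √2*√G (n(G) = √(2*G) = √2*√G)
h = -1072440/77941 - 3*I*√606/311764 (h = -12 + 3*((√2*√(-303) + 182864)/(-60581 - 251183)) = -12 + 3*((√2*(I*√303) + 182864)/(-311764)) = -12 + 3*((I*√606 + 182864)*(-1/311764)) = -12 + 3*((182864 + I*√606)*(-1/311764)) = -12 + 3*(-45716/77941 - I*√606/311764) = -12 + (-137148/77941 - 3*I*√606/311764) = -1072440/77941 - 3*I*√606/311764 ≈ -13.76 - 0.00023688*I)
o = -1072440/77941 - 3*I*√606/311764 ≈ -13.76 - 0.00023688*I
o + 200763 = (-1072440/77941 - 3*I*√606/311764) + 200763 = 15646596543/77941 - 3*I*√606/311764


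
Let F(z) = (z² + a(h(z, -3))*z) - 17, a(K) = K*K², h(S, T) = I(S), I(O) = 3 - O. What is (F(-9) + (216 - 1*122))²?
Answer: 236975236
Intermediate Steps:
h(S, T) = 3 - S
a(K) = K³
F(z) = -17 + z² + z*(3 - z)³ (F(z) = (z² + (3 - z)³*z) - 17 = (z² + z*(3 - z)³) - 17 = -17 + z² + z*(3 - z)³)
(F(-9) + (216 - 1*122))² = ((-17 + (-9)² - 1*(-9)*(-3 - 9)³) + (216 - 1*122))² = ((-17 + 81 - 1*(-9)*(-12)³) + (216 - 122))² = ((-17 + 81 - 1*(-9)*(-1728)) + 94)² = ((-17 + 81 - 15552) + 94)² = (-15488 + 94)² = (-15394)² = 236975236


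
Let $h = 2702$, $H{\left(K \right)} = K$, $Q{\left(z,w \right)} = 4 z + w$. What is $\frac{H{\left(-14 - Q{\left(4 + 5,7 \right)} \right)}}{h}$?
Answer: $- \frac{57}{2702} \approx -0.021095$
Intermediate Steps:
$Q{\left(z,w \right)} = w + 4 z$
$\frac{H{\left(-14 - Q{\left(4 + 5,7 \right)} \right)}}{h} = \frac{-14 - \left(7 + 4 \left(4 + 5\right)\right)}{2702} = \left(-14 - \left(7 + 4 \cdot 9\right)\right) \frac{1}{2702} = \left(-14 - \left(7 + 36\right)\right) \frac{1}{2702} = \left(-14 - 43\right) \frac{1}{2702} = \left(-57\right) \frac{1}{2702} = - \frac{57}{2702}$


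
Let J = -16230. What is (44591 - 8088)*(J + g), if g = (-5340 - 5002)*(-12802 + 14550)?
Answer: -660486961138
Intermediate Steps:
g = -18077816 (g = -10342*1748 = -18077816)
(44591 - 8088)*(J + g) = (44591 - 8088)*(-16230 - 18077816) = 36503*(-18094046) = -660486961138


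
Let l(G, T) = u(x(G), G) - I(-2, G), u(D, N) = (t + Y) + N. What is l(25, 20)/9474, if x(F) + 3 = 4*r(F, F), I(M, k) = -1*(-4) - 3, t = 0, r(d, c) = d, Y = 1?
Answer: 25/9474 ≈ 0.0026388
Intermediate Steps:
I(M, k) = 1 (I(M, k) = 4 - 3 = 1)
x(F) = -3 + 4*F
u(D, N) = 1 + N (u(D, N) = (0 + 1) + N = 1 + N)
l(G, T) = G (l(G, T) = (1 + G) - 1*1 = (1 + G) - 1 = G)
l(25, 20)/9474 = 25/9474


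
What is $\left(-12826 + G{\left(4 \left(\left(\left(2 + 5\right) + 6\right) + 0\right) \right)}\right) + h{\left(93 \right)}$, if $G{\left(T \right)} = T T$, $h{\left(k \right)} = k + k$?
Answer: $-9936$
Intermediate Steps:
$h{\left(k \right)} = 2 k$
$G{\left(T \right)} = T^{2}$
$\left(-12826 + G{\left(4 \left(\left(\left(2 + 5\right) + 6\right) + 0\right) \right)}\right) + h{\left(93 \right)} = \left(-12826 + \left(4 \left(\left(\left(2 + 5\right) + 6\right) + 0\right)\right)^{2}\right) + 2 \cdot 93 = \left(-12826 + \left(4 \left(\left(7 + 6\right) + 0\right)\right)^{2}\right) + 186 = \left(-12826 + \left(4 \left(13 + 0\right)\right)^{2}\right) + 186 = \left(-12826 + \left(4 \cdot 13\right)^{2}\right) + 186 = \left(-12826 + 52^{2}\right) + 186 = \left(-12826 + 2704\right) + 186 = -10122 + 186 = -9936$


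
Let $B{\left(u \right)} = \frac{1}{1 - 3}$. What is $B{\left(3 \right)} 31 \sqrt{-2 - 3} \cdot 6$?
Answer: $- 93 i \sqrt{5} \approx - 207.95 i$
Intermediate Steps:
$B{\left(u \right)} = - \frac{1}{2}$ ($B{\left(u \right)} = \frac{1}{-2} = - \frac{1}{2}$)
$B{\left(3 \right)} 31 \sqrt{-2 - 3} \cdot 6 = \left(- \frac{1}{2}\right) 31 \sqrt{-2 - 3} \cdot 6 = - \frac{31 \sqrt{-5} \cdot 6}{2} = - \frac{31 i \sqrt{5} \cdot 6}{2} = - \frac{31 \cdot 6 i \sqrt{5}}{2} = - 93 i \sqrt{5}$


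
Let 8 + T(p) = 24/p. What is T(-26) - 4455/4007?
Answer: -522727/52091 ≈ -10.035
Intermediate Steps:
T(p) = -8 + 24/p
T(-26) - 4455/4007 = (-8 + 24/(-26)) - 4455/4007 = (-8 + 24*(-1/26)) - 4455*1/4007 = (-8 - 12/13) - 4455/4007 = -116/13 - 4455/4007 = -522727/52091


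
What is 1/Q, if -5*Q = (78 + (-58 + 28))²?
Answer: -5/2304 ≈ -0.0021701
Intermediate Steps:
Q = -2304/5 (Q = -(78 + (-58 + 28))²/5 = -(78 - 30)²/5 = -⅕*48² = -⅕*2304 = -2304/5 ≈ -460.80)
1/Q = 1/(-2304/5) = -5/2304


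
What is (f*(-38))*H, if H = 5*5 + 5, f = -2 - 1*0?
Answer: 2280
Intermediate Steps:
f = -2 (f = -2 + 0 = -2)
H = 30 (H = 25 + 5 = 30)
(f*(-38))*H = -2*(-38)*30 = 76*30 = 2280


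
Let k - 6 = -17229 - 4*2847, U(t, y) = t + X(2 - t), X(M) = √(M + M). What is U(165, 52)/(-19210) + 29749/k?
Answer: -6778813/6466086 - I*√326/19210 ≈ -1.0484 - 0.0009399*I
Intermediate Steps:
X(M) = √2*√M (X(M) = √(2*M) = √2*√M)
U(t, y) = t + √2*√(2 - t)
k = -28611 (k = 6 + (-17229 - 4*2847) = 6 + (-17229 - 11388) = 6 - 28617 = -28611)
U(165, 52)/(-19210) + 29749/k = (165 + √(4 - 2*165))/(-19210) + 29749/(-28611) = (165 + √(4 - 330))*(-1/19210) + 29749*(-1/28611) = (165 + √(-326))*(-1/19210) - 29749/28611 = (165 + I*√326)*(-1/19210) - 29749/28611 = (-33/3842 - I*√326/19210) - 29749/28611 = -6778813/6466086 - I*√326/19210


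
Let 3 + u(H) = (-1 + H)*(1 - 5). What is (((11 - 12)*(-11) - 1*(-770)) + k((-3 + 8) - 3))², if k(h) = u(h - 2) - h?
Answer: 608400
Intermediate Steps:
u(H) = 1 - 4*H (u(H) = -3 + (-1 + H)*(1 - 5) = -3 + (-1 + H)*(-4) = -3 + (4 - 4*H) = 1 - 4*H)
k(h) = 9 - 5*h (k(h) = (1 - 4*(h - 2)) - h = (1 - 4*(-2 + h)) - h = (1 + (8 - 4*h)) - h = (9 - 4*h) - h = 9 - 5*h)
(((11 - 12)*(-11) - 1*(-770)) + k((-3 + 8) - 3))² = (((11 - 12)*(-11) - 1*(-770)) + (9 - 5*((-3 + 8) - 3)))² = ((-1*(-11) + 770) + (9 - 5*(5 - 3)))² = ((11 + 770) + (9 - 5*2))² = (781 + (9 - 10))² = (781 - 1)² = 780² = 608400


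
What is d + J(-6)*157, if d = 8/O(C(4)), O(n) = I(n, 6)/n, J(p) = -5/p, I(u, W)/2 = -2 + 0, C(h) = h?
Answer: 737/6 ≈ 122.83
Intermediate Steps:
I(u, W) = -4 (I(u, W) = 2*(-2 + 0) = 2*(-2) = -4)
O(n) = -4/n
d = -8 (d = 8/((-4/4)) = 8/((-4*¼)) = 8/(-1) = 8*(-1) = -8)
d + J(-6)*157 = -8 - 5/(-6)*157 = -8 - 5*(-⅙)*157 = -8 + (⅚)*157 = -8 + 785/6 = 737/6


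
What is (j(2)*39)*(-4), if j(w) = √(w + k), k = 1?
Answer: -156*√3 ≈ -270.20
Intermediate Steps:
j(w) = √(1 + w) (j(w) = √(w + 1) = √(1 + w))
(j(2)*39)*(-4) = (√(1 + 2)*39)*(-4) = (√3*39)*(-4) = (39*√3)*(-4) = -156*√3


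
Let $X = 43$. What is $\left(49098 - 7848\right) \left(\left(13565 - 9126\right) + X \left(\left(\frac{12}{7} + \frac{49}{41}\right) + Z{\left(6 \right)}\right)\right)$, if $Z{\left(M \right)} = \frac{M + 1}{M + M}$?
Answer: $\frac{108660495625}{574} \approx 1.893 \cdot 10^{8}$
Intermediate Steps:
$Z{\left(M \right)} = \frac{1 + M}{2 M}$
$\left(49098 - 7848\right) \left(\left(13565 - 9126\right) + X \left(\left(\frac{12}{7} + \frac{49}{41}\right) + Z{\left(6 \right)}\right)\right) = \left(49098 - 7848\right) \left(\left(13565 - 9126\right) + 43 \left(\left(\frac{12}{7} + \frac{49}{41}\right) + \frac{1 + 6}{2 \cdot 6}\right)\right) = 41250 \left(4439 + 43 \left(\left(12 \cdot \frac{1}{7} + 49 \cdot \frac{1}{41}\right) + \frac{1}{2} \cdot \frac{1}{6} \cdot 7\right)\right) = 41250 \left(4439 + 43 \left(\left(\frac{12}{7} + \frac{49}{41}\right) + \frac{7}{12}\right)\right) = 41250 \left(4439 + 43 \left(\frac{835}{287} + \frac{7}{12}\right)\right) = 41250 \left(4439 + 43 \cdot \frac{12029}{3444}\right) = 41250 \left(4439 + \frac{517247}{3444}\right) = 41250 \cdot \frac{15805163}{3444} = \frac{108660495625}{574}$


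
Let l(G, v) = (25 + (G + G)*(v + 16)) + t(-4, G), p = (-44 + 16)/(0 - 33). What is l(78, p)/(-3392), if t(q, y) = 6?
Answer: -29253/37312 ≈ -0.78401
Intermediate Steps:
p = 28/33 (p = -28/(-33) = -28*(-1/33) = 28/33 ≈ 0.84848)
l(G, v) = 31 + 2*G*(16 + v) (l(G, v) = (25 + (G + G)*(v + 16)) + 6 = (25 + (2*G)*(16 + v)) + 6 = (25 + 2*G*(16 + v)) + 6 = 31 + 2*G*(16 + v))
l(78, p)/(-3392) = (31 + 32*78 + 2*78*(28/33))/(-3392) = (31 + 2496 + 1456/11)*(-1/3392) = (29253/11)*(-1/3392) = -29253/37312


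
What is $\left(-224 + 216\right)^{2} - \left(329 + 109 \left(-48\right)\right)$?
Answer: $4967$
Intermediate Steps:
$\left(-224 + 216\right)^{2} - \left(329 + 109 \left(-48\right)\right) = \left(-8\right)^{2} - \left(329 - 5232\right) = 64 - -4903 = 64 + 4903 = 4967$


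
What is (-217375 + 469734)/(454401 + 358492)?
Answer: 252359/812893 ≈ 0.31045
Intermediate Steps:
(-217375 + 469734)/(454401 + 358492) = 252359/812893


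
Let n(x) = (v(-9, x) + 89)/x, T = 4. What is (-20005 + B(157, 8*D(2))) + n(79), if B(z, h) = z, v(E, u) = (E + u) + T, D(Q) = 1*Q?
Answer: -1567829/79 ≈ -19846.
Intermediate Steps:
D(Q) = Q
v(E, u) = 4 + E + u (v(E, u) = (E + u) + 4 = 4 + E + u)
n(x) = (84 + x)/x (n(x) = ((4 - 9 + x) + 89)/x = ((-5 + x) + 89)/x = (84 + x)/x)
(-20005 + B(157, 8*D(2))) + n(79) = (-20005 + 157) + (84 + 79)/79 = -19848 + (1/79)*163 = -19848 + 163/79 = -1567829/79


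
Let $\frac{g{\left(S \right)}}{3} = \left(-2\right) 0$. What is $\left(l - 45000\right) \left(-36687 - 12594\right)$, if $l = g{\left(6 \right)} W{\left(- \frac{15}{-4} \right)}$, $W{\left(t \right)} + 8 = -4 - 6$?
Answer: $2217645000$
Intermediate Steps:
$g{\left(S \right)} = 0$ ($g{\left(S \right)} = 3 \left(\left(-2\right) 0\right) = 3 \cdot 0 = 0$)
$W{\left(t \right)} = -18$ ($W{\left(t \right)} = -8 - 10 = -18$)
$l = 0$ ($l = 0 \left(-18\right) = 0$)
$\left(l - 45000\right) \left(-36687 - 12594\right) = \left(0 - 45000\right) \left(-36687 - 12594\right) = \left(-45000\right) \left(-49281\right) = 2217645000$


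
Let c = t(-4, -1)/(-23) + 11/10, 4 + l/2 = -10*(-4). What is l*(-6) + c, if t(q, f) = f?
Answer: -99097/230 ≈ -430.86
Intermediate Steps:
l = 72 (l = -8 + 2*(-10*(-4)) = -8 + 2*40 = -8 + 80 = 72)
c = 263/230 (c = -1/(-23) + 11/10 = -1*(-1/23) + 11*(⅒) = 1/23 + 11/10 = 263/230 ≈ 1.1435)
l*(-6) + c = 72*(-6) + 263/230 = -432 + 263/230 = -99097/230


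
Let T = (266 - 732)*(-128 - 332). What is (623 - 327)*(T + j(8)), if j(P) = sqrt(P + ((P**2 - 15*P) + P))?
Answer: 63450560 + 592*I*sqrt(10) ≈ 6.3451e+7 + 1872.1*I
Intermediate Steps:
T = 214360 (T = -466*(-460) = 214360)
j(P) = sqrt(P**2 - 13*P) (j(P) = sqrt(P + (P**2 - 14*P)) = sqrt(P**2 - 13*P))
(623 - 327)*(T + j(8)) = (623 - 327)*(214360 + sqrt(8*(-13 + 8))) = 296*(214360 + sqrt(8*(-5))) = 296*(214360 + sqrt(-40)) = 296*(214360 + 2*I*sqrt(10)) = 63450560 + 592*I*sqrt(10)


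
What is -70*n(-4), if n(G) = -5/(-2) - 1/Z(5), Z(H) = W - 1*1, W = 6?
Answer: -161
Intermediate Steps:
Z(H) = 5 (Z(H) = 6 - 1*1 = 6 - 1 = 5)
n(G) = 23/10 (n(G) = -5/(-2) - 1/5 = -5*(-½) - 1*⅕ = 5/2 - ⅕ = 23/10)
-70*n(-4) = -70*23/10 = -161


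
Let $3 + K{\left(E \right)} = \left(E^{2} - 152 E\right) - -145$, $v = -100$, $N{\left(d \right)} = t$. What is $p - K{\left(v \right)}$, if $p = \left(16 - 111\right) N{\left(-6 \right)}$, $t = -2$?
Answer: $-25152$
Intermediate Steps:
$N{\left(d \right)} = -2$
$p = 190$ ($p = \left(16 - 111\right) \left(-2\right) = \left(-95\right) \left(-2\right) = 190$)
$K{\left(E \right)} = 142 + E^{2} - 152 E$ ($K{\left(E \right)} = -3 - \left(-145 - E^{2} + 152 E\right) = -3 + \left(\left(E^{2} - 152 E\right) + 145\right) = -3 + \left(145 + E^{2} - 152 E\right) = 142 + E^{2} - 152 E$)
$p - K{\left(v \right)} = 190 - \left(142 + \left(-100\right)^{2} - -15200\right) = 190 - \left(142 + 10000 + 15200\right) = 190 - 25342 = -25152$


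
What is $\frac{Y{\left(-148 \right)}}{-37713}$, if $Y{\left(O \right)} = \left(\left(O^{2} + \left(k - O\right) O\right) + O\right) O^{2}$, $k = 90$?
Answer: $\frac{22692544}{2901} \approx 7822.3$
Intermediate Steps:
$Y{\left(O \right)} = O^{2} \left(O + O^{2} + O \left(90 - O\right)\right)$ ($Y{\left(O \right)} = \left(\left(O^{2} + \left(90 - O\right) O\right) + O\right) O^{2} = \left(\left(O^{2} + O \left(90 - O\right)\right) + O\right) O^{2} = \left(O + O^{2} + O \left(90 - O\right)\right) O^{2} = O^{2} \left(O + O^{2} + O \left(90 - O\right)\right)$)
$\frac{Y{\left(-148 \right)}}{-37713} = \frac{91 \left(-148\right)^{3}}{-37713} = 91 \left(-3241792\right) \left(- \frac{1}{37713}\right) = \left(-295003072\right) \left(- \frac{1}{37713}\right) = \frac{22692544}{2901}$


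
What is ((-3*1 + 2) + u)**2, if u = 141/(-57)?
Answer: 4356/361 ≈ 12.066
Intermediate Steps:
u = -47/19 (u = 141*(-1/57) = -47/19 ≈ -2.4737)
((-3*1 + 2) + u)**2 = ((-3*1 + 2) - 47/19)**2 = ((-3 + 2) - 47/19)**2 = (-1 - 47/19)**2 = (-66/19)**2 = 4356/361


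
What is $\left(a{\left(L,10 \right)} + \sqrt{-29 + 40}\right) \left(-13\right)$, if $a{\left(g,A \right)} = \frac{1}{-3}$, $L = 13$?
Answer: $\frac{13}{3} - 13 \sqrt{11} \approx -38.783$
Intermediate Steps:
$a{\left(g,A \right)} = - \frac{1}{3}$
$\left(a{\left(L,10 \right)} + \sqrt{-29 + 40}\right) \left(-13\right) = \left(- \frac{1}{3} + \sqrt{-29 + 40}\right) \left(-13\right) = \left(- \frac{1}{3} + \sqrt{11}\right) \left(-13\right) = \frac{13}{3} - 13 \sqrt{11}$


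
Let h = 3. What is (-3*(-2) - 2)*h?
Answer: 12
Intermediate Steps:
(-3*(-2) - 2)*h = (-3*(-2) - 2)*3 = (6 - 2)*3 = 4*3 = 12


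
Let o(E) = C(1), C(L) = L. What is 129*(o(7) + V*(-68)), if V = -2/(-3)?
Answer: -5719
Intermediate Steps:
V = ⅔ (V = -2*(-⅓) = ⅔ ≈ 0.66667)
o(E) = 1
129*(o(7) + V*(-68)) = 129*(1 + (⅔)*(-68)) = 129*(1 - 136/3) = 129*(-133/3) = -5719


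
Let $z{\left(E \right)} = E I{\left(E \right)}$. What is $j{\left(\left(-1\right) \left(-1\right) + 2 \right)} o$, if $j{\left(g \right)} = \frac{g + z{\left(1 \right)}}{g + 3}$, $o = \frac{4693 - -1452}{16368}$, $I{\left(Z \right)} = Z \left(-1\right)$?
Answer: $\frac{6145}{49104} \approx 0.12514$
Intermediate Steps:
$I{\left(Z \right)} = - Z$
$z{\left(E \right)} = - E^{2}$ ($z{\left(E \right)} = E \left(- E\right) = - E^{2}$)
$o = \frac{6145}{16368}$ ($o = \left(4693 + 1452\right) \frac{1}{16368} = 6145 \cdot \frac{1}{16368} = \frac{6145}{16368} \approx 0.37543$)
$j{\left(g \right)} = \frac{-1 + g}{3 + g}$ ($j{\left(g \right)} = \frac{g - 1^{2}}{g + 3} = \frac{g - 1}{3 + g} = \frac{-1 + g}{3 + g}$)
$j{\left(\left(-1\right) \left(-1\right) + 2 \right)} o = \frac{-1 + \left(\left(-1\right) \left(-1\right) + 2\right)}{3 + \left(\left(-1\right) \left(-1\right) + 2\right)} \frac{6145}{16368} = \frac{-1 + \left(1 + 2\right)}{3 + \left(1 + 2\right)} \frac{6145}{16368} = \frac{-1 + 3}{3 + 3} \cdot \frac{6145}{16368} = \frac{1}{6} \cdot 2 \cdot \frac{6145}{16368} = \frac{1}{3} \cdot \frac{6145}{16368} = \frac{6145}{49104}$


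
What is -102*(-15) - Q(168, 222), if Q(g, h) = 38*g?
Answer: -4854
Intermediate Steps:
-102*(-15) - Q(168, 222) = -102*(-15) - 38*168 = 1530 - 1*6384 = 1530 - 6384 = -4854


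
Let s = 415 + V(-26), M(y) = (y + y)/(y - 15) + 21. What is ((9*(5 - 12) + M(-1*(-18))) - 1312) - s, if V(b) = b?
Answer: -1731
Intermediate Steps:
M(y) = 21 + 2*y/(-15 + y) (M(y) = (2*y)/(-15 + y) + 21 = 2*y/(-15 + y) + 21 = 21 + 2*y/(-15 + y))
s = 389 (s = 415 - 26 = 389)
((9*(5 - 12) + M(-1*(-18))) - 1312) - s = ((9*(5 - 12) + (-315 + 23*(-1*(-18)))/(-15 - 1*(-18))) - 1312) - 1*389 = ((9*(-7) + (-315 + 23*18)/(-15 + 18)) - 1312) - 389 = ((-63 + (-315 + 414)/3) - 1312) - 389 = ((-63 + (1/3)*99) - 1312) - 389 = ((-63 + 33) - 1312) - 389 = (-30 - 1312) - 389 = -1342 - 389 = -1731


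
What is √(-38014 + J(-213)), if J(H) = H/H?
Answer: I*√38013 ≈ 194.97*I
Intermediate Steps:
J(H) = 1
√(-38014 + J(-213)) = √(-38014 + 1) = √(-38013) = I*√38013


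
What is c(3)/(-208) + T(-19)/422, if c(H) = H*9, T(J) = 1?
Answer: -5593/43888 ≈ -0.12744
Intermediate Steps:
c(H) = 9*H
c(3)/(-208) + T(-19)/422 = (9*3)/(-208) + 1/422 = 27*(-1/208) + 1*(1/422) = -27/208 + 1/422 = -5593/43888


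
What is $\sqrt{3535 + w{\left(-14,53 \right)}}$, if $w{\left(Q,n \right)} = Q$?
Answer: $\sqrt{3521} \approx 59.338$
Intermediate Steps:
$\sqrt{3535 + w{\left(-14,53 \right)}} = \sqrt{3535 - 14} = \sqrt{3521}$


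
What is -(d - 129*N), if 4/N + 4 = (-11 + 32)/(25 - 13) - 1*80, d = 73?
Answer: -26081/329 ≈ -79.274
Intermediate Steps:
N = -16/329 (N = 4/(-4 + ((-11 + 32)/(25 - 13) - 1*80)) = 4/(-4 + (21/12 - 80)) = 4/(-4 + (21*(1/12) - 80)) = 4/(-4 + (7/4 - 80)) = 4/(-4 - 313/4) = 4/(-329/4) = 4*(-4/329) = -16/329 ≈ -0.048632)
-(d - 129*N) = -(73 - 129*(-16/329)) = -(73 + 2064/329) = -1*26081/329 = -26081/329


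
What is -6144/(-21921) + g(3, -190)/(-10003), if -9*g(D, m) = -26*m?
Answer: 220471876/657827289 ≈ 0.33515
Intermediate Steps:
g(D, m) = 26*m/9 (g(D, m) = -(-26)*m/9 = 26*m/9)
-6144/(-21921) + g(3, -190)/(-10003) = -6144/(-21921) + ((26/9)*(-190))/(-10003) = -6144*(-1/21921) - 4940/9*(-1/10003) = 2048/7307 + 4940/90027 = 220471876/657827289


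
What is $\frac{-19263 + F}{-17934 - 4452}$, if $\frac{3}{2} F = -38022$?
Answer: $\frac{6373}{3198} \approx 1.9928$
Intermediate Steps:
$F = -25348$ ($F = \frac{2}{3} \left(-38022\right) = -25348$)
$\frac{-19263 + F}{-17934 - 4452} = \frac{-19263 - 25348}{-17934 - 4452} = - \frac{44611}{-22386} = \left(-44611\right) \left(- \frac{1}{22386}\right) = \frac{6373}{3198}$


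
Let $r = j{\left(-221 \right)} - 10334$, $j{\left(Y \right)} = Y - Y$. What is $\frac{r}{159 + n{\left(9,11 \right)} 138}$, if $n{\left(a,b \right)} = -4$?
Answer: $\frac{10334}{393} \approx 26.295$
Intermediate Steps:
$j{\left(Y \right)} = 0$
$r = -10334$ ($r = 0 - 10334 = -10334$)
$\frac{r}{159 + n{\left(9,11 \right)} 138} = - \frac{10334}{159 - 552} = - \frac{10334}{-393} = \left(-10334\right) \left(- \frac{1}{393}\right) = \frac{10334}{393}$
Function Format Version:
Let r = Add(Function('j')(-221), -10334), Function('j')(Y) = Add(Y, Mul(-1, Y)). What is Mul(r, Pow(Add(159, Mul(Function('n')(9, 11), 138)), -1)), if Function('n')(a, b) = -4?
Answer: Rational(10334, 393) ≈ 26.295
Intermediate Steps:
Function('j')(Y) = 0
r = -10334 (r = Add(0, -10334) = -10334)
Mul(r, Pow(Add(159, Mul(Function('n')(9, 11), 138)), -1)) = Mul(-10334, Pow(Add(159, Mul(-4, 138)), -1)) = Mul(-10334, Pow(Add(159, -552), -1)) = Mul(-10334, Pow(-393, -1)) = Mul(-10334, Rational(-1, 393)) = Rational(10334, 393)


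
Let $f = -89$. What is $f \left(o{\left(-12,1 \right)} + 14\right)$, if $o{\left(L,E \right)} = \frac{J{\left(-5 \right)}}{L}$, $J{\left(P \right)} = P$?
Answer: $- \frac{15397}{12} \approx -1283.1$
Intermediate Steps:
$o{\left(L,E \right)} = - \frac{5}{L}$
$f \left(o{\left(-12,1 \right)} + 14\right) = - 89 \left(- \frac{5}{-12} + 14\right) = - 89 \left(\left(-5\right) \left(- \frac{1}{12}\right) + 14\right) = - 89 \left(\frac{5}{12} + 14\right) = \left(-89\right) \frac{173}{12} = - \frac{15397}{12}$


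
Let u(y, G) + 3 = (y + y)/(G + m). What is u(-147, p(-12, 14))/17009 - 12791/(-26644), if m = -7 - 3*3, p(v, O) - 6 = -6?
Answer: 435943541/906375592 ≈ 0.48097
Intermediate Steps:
p(v, O) = 0 (p(v, O) = 6 - 6 = 0)
m = -16 (m = -7 - 9 = -16)
u(y, G) = -3 + 2*y/(-16 + G) (u(y, G) = -3 + (y + y)/(G - 16) = -3 + (2*y)/(-16 + G) = -3 + 2*y/(-16 + G))
u(-147, p(-12, 14))/17009 - 12791/(-26644) = ((48 - 3*0 + 2*(-147))/(-16 + 0))/17009 - 12791/(-26644) = ((48 + 0 - 294)/(-16))*(1/17009) - 12791*(-1/26644) = -1/16*(-246)*(1/17009) + 12791/26644 = (123/8)*(1/17009) + 12791/26644 = 123/136072 + 12791/26644 = 435943541/906375592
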